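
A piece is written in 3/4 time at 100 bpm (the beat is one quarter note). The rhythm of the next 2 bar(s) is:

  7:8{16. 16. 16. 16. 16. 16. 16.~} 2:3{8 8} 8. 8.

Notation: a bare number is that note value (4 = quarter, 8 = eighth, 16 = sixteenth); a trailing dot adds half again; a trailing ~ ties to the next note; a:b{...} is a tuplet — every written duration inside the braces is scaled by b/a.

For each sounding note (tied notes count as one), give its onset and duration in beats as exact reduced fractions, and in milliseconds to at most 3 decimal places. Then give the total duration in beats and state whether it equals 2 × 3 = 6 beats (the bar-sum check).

1) 0.0ms=0b +257.143ms=3/7b
2) 257.143ms=3/7b +257.143ms=3/7b
3) 514.286ms=6/7b +257.143ms=3/7b
4) 771.429ms=9/7b +257.143ms=3/7b
5) 1028.571ms=12/7b +257.143ms=3/7b
6) 1285.714ms=15/7b +257.143ms=3/7b
7) 1542.857ms=18/7b +707.143ms=33/28b
8) 2250.0ms=15/4b +450.0ms=3/4b
9) 2700.0ms=9/2b +450.0ms=3/4b
10) 3150.0ms=21/4b +450.0ms=3/4b
Σ=6b of 6 (100bpm 3/4) — PASS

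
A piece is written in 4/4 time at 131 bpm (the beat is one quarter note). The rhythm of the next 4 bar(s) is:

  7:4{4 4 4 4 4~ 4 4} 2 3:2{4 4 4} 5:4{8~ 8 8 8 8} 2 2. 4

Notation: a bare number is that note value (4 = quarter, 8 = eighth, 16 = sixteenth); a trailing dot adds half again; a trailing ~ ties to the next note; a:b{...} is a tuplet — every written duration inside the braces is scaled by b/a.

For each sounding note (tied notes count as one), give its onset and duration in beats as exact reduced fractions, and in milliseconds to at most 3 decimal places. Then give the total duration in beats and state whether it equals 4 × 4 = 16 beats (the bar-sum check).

1) 0.0ms=0b +261.723ms=4/7b
2) 261.723ms=4/7b +261.723ms=4/7b
3) 523.446ms=8/7b +261.723ms=4/7b
4) 785.169ms=12/7b +261.723ms=4/7b
5) 1046.892ms=16/7b +523.446ms=8/7b
6) 1570.338ms=24/7b +261.723ms=4/7b
7) 1832.061ms=4b +916.031ms=2b
8) 2748.092ms=6b +305.344ms=2/3b
9) 3053.435ms=20/3b +305.344ms=2/3b
10) 3358.779ms=22/3b +305.344ms=2/3b
11) 3664.122ms=8b +366.412ms=4/5b
12) 4030.534ms=44/5b +183.206ms=2/5b
13) 4213.74ms=46/5b +183.206ms=2/5b
14) 4396.947ms=48/5b +183.206ms=2/5b
15) 4580.153ms=10b +916.031ms=2b
16) 5496.183ms=12b +1374.046ms=3b
17) 6870.229ms=15b +458.015ms=1b
Σ=16b of 16 (131bpm 4/4) — PASS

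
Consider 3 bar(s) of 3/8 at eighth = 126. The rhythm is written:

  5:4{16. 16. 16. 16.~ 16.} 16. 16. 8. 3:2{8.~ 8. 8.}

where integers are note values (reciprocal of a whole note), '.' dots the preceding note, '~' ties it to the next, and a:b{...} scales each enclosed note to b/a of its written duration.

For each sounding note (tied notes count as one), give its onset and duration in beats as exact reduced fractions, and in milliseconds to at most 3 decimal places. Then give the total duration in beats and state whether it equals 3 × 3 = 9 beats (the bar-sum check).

1) 0.0ms=0b +285.714ms=3/5b
2) 285.714ms=3/5b +285.714ms=3/5b
3) 571.429ms=6/5b +285.714ms=3/5b
4) 857.143ms=9/5b +571.429ms=6/5b
5) 1428.571ms=3b +357.143ms=3/4b
6) 1785.714ms=15/4b +357.143ms=3/4b
7) 2142.857ms=9/2b +714.286ms=3/2b
8) 2857.143ms=6b +952.381ms=2b
9) 3809.524ms=8b +476.19ms=1b
Σ=9b of 9 (126bpm 3/8) — PASS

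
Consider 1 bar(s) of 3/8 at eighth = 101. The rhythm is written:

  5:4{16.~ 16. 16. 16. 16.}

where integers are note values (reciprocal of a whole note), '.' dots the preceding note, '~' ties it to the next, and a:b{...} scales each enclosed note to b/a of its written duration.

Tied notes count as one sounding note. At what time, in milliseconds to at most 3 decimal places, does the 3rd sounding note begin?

1. 0.0ms @ 0 + 712.871ms (6/5)
2. 712.871ms @ 6/5 + 356.436ms (3/5)
3. 1069.307ms @ 9/5 + 356.436ms (3/5)
4. 1425.743ms @ 12/5 + 356.436ms (3/5)

note 3 onset = 9/5b = 1069.307ms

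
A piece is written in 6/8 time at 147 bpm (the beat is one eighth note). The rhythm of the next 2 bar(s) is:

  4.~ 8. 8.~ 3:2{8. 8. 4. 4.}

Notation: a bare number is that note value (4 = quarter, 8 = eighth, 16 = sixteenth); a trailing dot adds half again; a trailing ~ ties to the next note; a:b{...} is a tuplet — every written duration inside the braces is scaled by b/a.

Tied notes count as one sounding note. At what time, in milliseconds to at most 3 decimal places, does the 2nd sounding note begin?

note 2 onset = 9/2b = 1836.735ms

1. 0.0ms @ 0 + 1836.735ms (9/2)
2. 1836.735ms @ 9/2 + 1020.408ms (5/2)
3. 2857.143ms @ 7 + 408.163ms (1)
4. 3265.306ms @ 8 + 816.327ms (2)
5. 4081.633ms @ 10 + 816.327ms (2)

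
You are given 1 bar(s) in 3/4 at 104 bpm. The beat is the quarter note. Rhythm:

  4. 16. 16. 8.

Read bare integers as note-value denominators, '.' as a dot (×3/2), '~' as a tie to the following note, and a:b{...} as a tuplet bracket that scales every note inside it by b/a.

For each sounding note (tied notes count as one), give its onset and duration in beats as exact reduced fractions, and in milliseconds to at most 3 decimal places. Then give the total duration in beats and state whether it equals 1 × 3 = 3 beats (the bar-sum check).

1) 0.0ms=0b +865.385ms=3/2b
2) 865.385ms=3/2b +216.346ms=3/8b
3) 1081.731ms=15/8b +216.346ms=3/8b
4) 1298.077ms=9/4b +432.692ms=3/4b
Σ=3b of 3 (104bpm 3/4) — PASS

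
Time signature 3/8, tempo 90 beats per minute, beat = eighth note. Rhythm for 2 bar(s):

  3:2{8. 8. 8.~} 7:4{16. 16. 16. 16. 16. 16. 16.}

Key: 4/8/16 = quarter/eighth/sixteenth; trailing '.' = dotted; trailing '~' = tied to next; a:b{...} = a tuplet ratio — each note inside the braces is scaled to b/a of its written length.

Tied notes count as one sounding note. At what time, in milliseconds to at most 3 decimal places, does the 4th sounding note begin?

1. 0.0ms @ 0 + 666.667ms (1)
2. 666.667ms @ 1 + 666.667ms (1)
3. 1333.333ms @ 2 + 952.381ms (10/7)
4. 2285.714ms @ 24/7 + 285.714ms (3/7)
5. 2571.429ms @ 27/7 + 285.714ms (3/7)
6. 2857.143ms @ 30/7 + 285.714ms (3/7)
7. 3142.857ms @ 33/7 + 285.714ms (3/7)
8. 3428.571ms @ 36/7 + 285.714ms (3/7)
9. 3714.286ms @ 39/7 + 285.714ms (3/7)

note 4 onset = 24/7b = 2285.714ms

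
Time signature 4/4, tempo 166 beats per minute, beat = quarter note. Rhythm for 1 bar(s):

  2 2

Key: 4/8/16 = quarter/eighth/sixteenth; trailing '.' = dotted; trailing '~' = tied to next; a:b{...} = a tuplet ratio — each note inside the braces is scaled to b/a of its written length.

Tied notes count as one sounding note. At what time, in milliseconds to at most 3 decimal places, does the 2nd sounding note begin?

1. 0.0ms @ 0 + 722.892ms (2)
2. 722.892ms @ 2 + 722.892ms (2)

note 2 onset = 2b = 722.892ms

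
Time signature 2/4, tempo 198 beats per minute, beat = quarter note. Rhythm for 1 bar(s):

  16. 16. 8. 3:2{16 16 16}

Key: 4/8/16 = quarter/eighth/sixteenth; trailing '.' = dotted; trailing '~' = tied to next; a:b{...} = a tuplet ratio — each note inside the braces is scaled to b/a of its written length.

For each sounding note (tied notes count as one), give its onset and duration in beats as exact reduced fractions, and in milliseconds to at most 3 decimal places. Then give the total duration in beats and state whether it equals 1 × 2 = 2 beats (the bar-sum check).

1) 0.0ms=0b +113.636ms=3/8b
2) 113.636ms=3/8b +113.636ms=3/8b
3) 227.273ms=3/4b +227.273ms=3/4b
4) 454.545ms=3/2b +50.505ms=1/6b
5) 505.051ms=5/3b +50.505ms=1/6b
6) 555.556ms=11/6b +50.505ms=1/6b
Σ=2b of 2 (198bpm 2/4) — PASS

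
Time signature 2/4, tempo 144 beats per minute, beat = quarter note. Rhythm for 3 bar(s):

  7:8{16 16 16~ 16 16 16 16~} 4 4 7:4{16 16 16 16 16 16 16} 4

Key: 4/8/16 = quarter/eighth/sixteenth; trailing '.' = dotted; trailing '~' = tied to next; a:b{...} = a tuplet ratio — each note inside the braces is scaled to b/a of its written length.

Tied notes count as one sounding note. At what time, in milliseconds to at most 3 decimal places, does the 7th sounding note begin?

note 7 onset = 3b = 1250.0ms

1. 0.0ms @ 0 + 119.048ms (2/7)
2. 119.048ms @ 2/7 + 119.048ms (2/7)
3. 238.095ms @ 4/7 + 238.095ms (4/7)
4. 476.19ms @ 8/7 + 119.048ms (2/7)
5. 595.238ms @ 10/7 + 119.048ms (2/7)
6. 714.286ms @ 12/7 + 535.714ms (9/7)
7. 1250.0ms @ 3 + 416.667ms (1)
8. 1666.667ms @ 4 + 59.524ms (1/7)
9. 1726.19ms @ 29/7 + 59.524ms (1/7)
10. 1785.714ms @ 30/7 + 59.524ms (1/7)
11. 1845.238ms @ 31/7 + 59.524ms (1/7)
12. 1904.762ms @ 32/7 + 59.524ms (1/7)
13. 1964.286ms @ 33/7 + 59.524ms (1/7)
14. 2023.81ms @ 34/7 + 59.524ms (1/7)
15. 2083.333ms @ 5 + 416.667ms (1)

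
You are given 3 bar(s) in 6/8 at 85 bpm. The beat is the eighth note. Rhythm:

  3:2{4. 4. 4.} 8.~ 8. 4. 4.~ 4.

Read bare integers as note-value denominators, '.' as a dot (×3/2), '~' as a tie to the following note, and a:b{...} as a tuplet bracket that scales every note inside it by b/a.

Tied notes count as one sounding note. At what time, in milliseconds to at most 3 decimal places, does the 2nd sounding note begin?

note 2 onset = 2b = 1411.765ms

1. 0.0ms @ 0 + 1411.765ms (2)
2. 1411.765ms @ 2 + 1411.765ms (2)
3. 2823.529ms @ 4 + 1411.765ms (2)
4. 4235.294ms @ 6 + 2117.647ms (3)
5. 6352.941ms @ 9 + 2117.647ms (3)
6. 8470.588ms @ 12 + 4235.294ms (6)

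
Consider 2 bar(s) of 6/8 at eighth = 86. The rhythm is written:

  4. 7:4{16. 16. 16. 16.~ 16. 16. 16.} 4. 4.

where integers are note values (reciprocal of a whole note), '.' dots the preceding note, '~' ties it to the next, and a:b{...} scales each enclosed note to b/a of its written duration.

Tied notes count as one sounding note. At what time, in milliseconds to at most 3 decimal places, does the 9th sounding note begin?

note 9 onset = 9b = 6279.07ms

1. 0.0ms @ 0 + 2093.023ms (3)
2. 2093.023ms @ 3 + 299.003ms (3/7)
3. 2392.027ms @ 24/7 + 299.003ms (3/7)
4. 2691.03ms @ 27/7 + 299.003ms (3/7)
5. 2990.033ms @ 30/7 + 598.007ms (6/7)
6. 3588.04ms @ 36/7 + 299.003ms (3/7)
7. 3887.043ms @ 39/7 + 299.003ms (3/7)
8. 4186.047ms @ 6 + 2093.023ms (3)
9. 6279.07ms @ 9 + 2093.023ms (3)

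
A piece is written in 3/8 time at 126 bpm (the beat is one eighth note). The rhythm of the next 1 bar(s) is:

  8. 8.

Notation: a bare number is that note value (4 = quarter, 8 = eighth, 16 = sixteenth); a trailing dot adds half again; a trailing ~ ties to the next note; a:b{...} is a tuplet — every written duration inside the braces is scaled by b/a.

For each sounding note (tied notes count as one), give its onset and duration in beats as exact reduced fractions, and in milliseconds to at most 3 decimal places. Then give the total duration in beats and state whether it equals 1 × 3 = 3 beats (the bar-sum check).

1) 0.0ms=0b +714.286ms=3/2b
2) 714.286ms=3/2b +714.286ms=3/2b
Σ=3b of 3 (126bpm 3/8) — PASS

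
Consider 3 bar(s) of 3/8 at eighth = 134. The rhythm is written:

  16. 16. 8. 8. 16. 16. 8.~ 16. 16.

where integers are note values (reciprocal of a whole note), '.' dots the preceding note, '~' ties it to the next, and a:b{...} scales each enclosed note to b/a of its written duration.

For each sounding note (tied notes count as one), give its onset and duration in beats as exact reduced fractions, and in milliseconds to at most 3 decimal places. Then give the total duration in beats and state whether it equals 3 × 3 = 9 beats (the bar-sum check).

1) 0.0ms=0b +335.821ms=3/4b
2) 335.821ms=3/4b +335.821ms=3/4b
3) 671.642ms=3/2b +671.642ms=3/2b
4) 1343.284ms=3b +671.642ms=3/2b
5) 2014.925ms=9/2b +335.821ms=3/4b
6) 2350.746ms=21/4b +335.821ms=3/4b
7) 2686.567ms=6b +1007.463ms=9/4b
8) 3694.03ms=33/4b +335.821ms=3/4b
Σ=9b of 9 (134bpm 3/8) — PASS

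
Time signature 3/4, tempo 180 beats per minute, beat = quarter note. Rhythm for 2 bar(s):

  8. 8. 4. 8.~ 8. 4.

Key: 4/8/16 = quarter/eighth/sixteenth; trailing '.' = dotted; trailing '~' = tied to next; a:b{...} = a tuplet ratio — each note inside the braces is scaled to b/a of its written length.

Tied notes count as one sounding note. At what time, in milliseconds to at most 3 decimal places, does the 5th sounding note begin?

note 5 onset = 9/2b = 1500.0ms

1. 0.0ms @ 0 + 250.0ms (3/4)
2. 250.0ms @ 3/4 + 250.0ms (3/4)
3. 500.0ms @ 3/2 + 500.0ms (3/2)
4. 1000.0ms @ 3 + 500.0ms (3/2)
5. 1500.0ms @ 9/2 + 500.0ms (3/2)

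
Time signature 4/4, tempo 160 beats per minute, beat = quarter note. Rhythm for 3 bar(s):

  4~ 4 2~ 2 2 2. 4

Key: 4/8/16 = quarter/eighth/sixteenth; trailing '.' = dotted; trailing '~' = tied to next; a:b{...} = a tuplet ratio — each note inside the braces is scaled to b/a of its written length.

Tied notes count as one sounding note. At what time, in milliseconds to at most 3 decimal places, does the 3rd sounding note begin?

1. 0.0ms @ 0 + 750.0ms (2)
2. 750.0ms @ 2 + 1500.0ms (4)
3. 2250.0ms @ 6 + 750.0ms (2)
4. 3000.0ms @ 8 + 1125.0ms (3)
5. 4125.0ms @ 11 + 375.0ms (1)

note 3 onset = 6b = 2250.0ms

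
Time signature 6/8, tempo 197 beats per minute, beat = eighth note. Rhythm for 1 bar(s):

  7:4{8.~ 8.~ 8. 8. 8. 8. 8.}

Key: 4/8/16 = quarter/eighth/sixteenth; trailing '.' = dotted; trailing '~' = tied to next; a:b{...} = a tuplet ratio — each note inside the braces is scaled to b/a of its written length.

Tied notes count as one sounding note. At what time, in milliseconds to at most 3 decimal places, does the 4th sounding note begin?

note 4 onset = 30/7b = 1305.294ms

1. 0.0ms @ 0 + 783.176ms (18/7)
2. 783.176ms @ 18/7 + 261.059ms (6/7)
3. 1044.235ms @ 24/7 + 261.059ms (6/7)
4. 1305.294ms @ 30/7 + 261.059ms (6/7)
5. 1566.352ms @ 36/7 + 261.059ms (6/7)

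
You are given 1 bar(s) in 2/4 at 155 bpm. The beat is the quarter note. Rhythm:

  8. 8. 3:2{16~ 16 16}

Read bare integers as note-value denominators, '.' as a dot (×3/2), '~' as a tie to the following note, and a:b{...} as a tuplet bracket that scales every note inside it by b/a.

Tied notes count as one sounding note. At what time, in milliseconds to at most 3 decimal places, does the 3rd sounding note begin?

1. 0.0ms @ 0 + 290.323ms (3/4)
2. 290.323ms @ 3/4 + 290.323ms (3/4)
3. 580.645ms @ 3/2 + 129.032ms (1/3)
4. 709.677ms @ 11/6 + 64.516ms (1/6)

note 3 onset = 3/2b = 580.645ms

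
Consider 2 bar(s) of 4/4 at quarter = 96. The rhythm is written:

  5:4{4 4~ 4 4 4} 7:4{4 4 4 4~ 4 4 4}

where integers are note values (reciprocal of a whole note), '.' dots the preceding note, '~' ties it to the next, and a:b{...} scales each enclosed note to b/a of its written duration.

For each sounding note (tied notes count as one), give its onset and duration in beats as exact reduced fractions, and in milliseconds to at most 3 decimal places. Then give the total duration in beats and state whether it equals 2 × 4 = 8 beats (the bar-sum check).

1) 0.0ms=0b +500.0ms=4/5b
2) 500.0ms=4/5b +1000.0ms=8/5b
3) 1500.0ms=12/5b +500.0ms=4/5b
4) 2000.0ms=16/5b +500.0ms=4/5b
5) 2500.0ms=4b +357.143ms=4/7b
6) 2857.143ms=32/7b +357.143ms=4/7b
7) 3214.286ms=36/7b +357.143ms=4/7b
8) 3571.429ms=40/7b +714.286ms=8/7b
9) 4285.714ms=48/7b +357.143ms=4/7b
10) 4642.857ms=52/7b +357.143ms=4/7b
Σ=8b of 8 (96bpm 4/4) — PASS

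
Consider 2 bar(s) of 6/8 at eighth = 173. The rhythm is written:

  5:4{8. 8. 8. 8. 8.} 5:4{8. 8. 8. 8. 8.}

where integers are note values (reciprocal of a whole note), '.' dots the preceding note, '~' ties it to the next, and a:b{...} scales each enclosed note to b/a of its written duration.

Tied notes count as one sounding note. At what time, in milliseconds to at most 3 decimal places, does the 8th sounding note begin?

note 8 onset = 42/5b = 2913.295ms

1. 0.0ms @ 0 + 416.185ms (6/5)
2. 416.185ms @ 6/5 + 416.185ms (6/5)
3. 832.37ms @ 12/5 + 416.185ms (6/5)
4. 1248.555ms @ 18/5 + 416.185ms (6/5)
5. 1664.74ms @ 24/5 + 416.185ms (6/5)
6. 2080.925ms @ 6 + 416.185ms (6/5)
7. 2497.11ms @ 36/5 + 416.185ms (6/5)
8. 2913.295ms @ 42/5 + 416.185ms (6/5)
9. 3329.48ms @ 48/5 + 416.185ms (6/5)
10. 3745.665ms @ 54/5 + 416.185ms (6/5)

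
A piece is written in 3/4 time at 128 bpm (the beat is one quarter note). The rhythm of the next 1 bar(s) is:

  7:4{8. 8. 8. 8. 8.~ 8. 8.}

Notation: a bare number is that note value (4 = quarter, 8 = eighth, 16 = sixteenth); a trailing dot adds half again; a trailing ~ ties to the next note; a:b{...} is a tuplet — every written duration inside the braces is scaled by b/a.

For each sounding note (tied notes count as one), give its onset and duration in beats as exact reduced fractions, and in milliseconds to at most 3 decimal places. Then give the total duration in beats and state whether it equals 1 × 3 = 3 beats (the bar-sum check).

1) 0.0ms=0b +200.893ms=3/7b
2) 200.893ms=3/7b +200.893ms=3/7b
3) 401.786ms=6/7b +200.893ms=3/7b
4) 602.679ms=9/7b +200.893ms=3/7b
5) 803.571ms=12/7b +401.786ms=6/7b
6) 1205.357ms=18/7b +200.893ms=3/7b
Σ=3b of 3 (128bpm 3/4) — PASS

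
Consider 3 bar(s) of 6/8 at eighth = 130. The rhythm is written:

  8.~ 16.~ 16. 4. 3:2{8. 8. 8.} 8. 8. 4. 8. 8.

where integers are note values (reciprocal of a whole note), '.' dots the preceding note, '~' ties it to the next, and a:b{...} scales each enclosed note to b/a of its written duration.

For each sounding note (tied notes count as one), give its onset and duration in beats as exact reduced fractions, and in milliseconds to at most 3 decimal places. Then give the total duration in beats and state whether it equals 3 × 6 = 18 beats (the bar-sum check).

1) 0.0ms=0b +1384.615ms=3b
2) 1384.615ms=3b +1384.615ms=3b
3) 2769.231ms=6b +461.538ms=1b
4) 3230.769ms=7b +461.538ms=1b
5) 3692.308ms=8b +461.538ms=1b
6) 4153.846ms=9b +692.308ms=3/2b
7) 4846.154ms=21/2b +692.308ms=3/2b
8) 5538.462ms=12b +1384.615ms=3b
9) 6923.077ms=15b +692.308ms=3/2b
10) 7615.385ms=33/2b +692.308ms=3/2b
Σ=18b of 18 (130bpm 6/8) — PASS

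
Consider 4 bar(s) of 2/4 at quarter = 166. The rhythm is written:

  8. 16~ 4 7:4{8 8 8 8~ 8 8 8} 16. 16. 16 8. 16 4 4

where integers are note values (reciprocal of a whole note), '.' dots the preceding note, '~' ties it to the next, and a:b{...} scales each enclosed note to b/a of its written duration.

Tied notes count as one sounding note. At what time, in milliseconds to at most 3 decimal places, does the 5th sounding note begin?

1. 0.0ms @ 0 + 271.084ms (3/4)
2. 271.084ms @ 3/4 + 451.807ms (5/4)
3. 722.892ms @ 2 + 103.27ms (2/7)
4. 826.162ms @ 16/7 + 103.27ms (2/7)
5. 929.432ms @ 18/7 + 103.27ms (2/7)
6. 1032.702ms @ 20/7 + 206.54ms (4/7)
7. 1239.243ms @ 24/7 + 103.27ms (2/7)
8. 1342.513ms @ 26/7 + 103.27ms (2/7)
9. 1445.783ms @ 4 + 135.542ms (3/8)
10. 1581.325ms @ 35/8 + 135.542ms (3/8)
11. 1716.867ms @ 19/4 + 90.361ms (1/4)
12. 1807.229ms @ 5 + 271.084ms (3/4)
13. 2078.313ms @ 23/4 + 90.361ms (1/4)
14. 2168.675ms @ 6 + 361.446ms (1)
15. 2530.12ms @ 7 + 361.446ms (1)

note 5 onset = 18/7b = 929.432ms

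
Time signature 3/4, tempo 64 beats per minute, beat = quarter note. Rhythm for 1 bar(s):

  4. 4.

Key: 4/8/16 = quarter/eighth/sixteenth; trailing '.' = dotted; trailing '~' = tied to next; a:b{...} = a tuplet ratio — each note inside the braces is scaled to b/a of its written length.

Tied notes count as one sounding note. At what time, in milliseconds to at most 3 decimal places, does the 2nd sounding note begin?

note 2 onset = 3/2b = 1406.25ms

1. 0.0ms @ 0 + 1406.25ms (3/2)
2. 1406.25ms @ 3/2 + 1406.25ms (3/2)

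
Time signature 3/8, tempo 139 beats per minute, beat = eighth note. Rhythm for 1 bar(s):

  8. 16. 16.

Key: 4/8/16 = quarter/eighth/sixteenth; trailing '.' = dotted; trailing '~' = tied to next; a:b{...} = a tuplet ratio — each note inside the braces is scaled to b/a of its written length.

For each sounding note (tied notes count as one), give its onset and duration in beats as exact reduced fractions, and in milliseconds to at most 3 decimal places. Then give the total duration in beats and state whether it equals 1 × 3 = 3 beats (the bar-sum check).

1) 0.0ms=0b +647.482ms=3/2b
2) 647.482ms=3/2b +323.741ms=3/4b
3) 971.223ms=9/4b +323.741ms=3/4b
Σ=3b of 3 (139bpm 3/8) — PASS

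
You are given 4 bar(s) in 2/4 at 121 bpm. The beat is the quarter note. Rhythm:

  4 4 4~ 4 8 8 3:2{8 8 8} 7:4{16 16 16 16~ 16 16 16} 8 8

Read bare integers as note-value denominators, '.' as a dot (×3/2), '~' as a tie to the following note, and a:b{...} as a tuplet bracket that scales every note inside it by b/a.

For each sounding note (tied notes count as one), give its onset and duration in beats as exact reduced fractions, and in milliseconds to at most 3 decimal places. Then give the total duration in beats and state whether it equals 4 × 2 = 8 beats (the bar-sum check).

1) 0.0ms=0b +495.868ms=1b
2) 495.868ms=1b +495.868ms=1b
3) 991.736ms=2b +991.736ms=2b
4) 1983.471ms=4b +247.934ms=1/2b
5) 2231.405ms=9/2b +247.934ms=1/2b
6) 2479.339ms=5b +165.289ms=1/3b
7) 2644.628ms=16/3b +165.289ms=1/3b
8) 2809.917ms=17/3b +165.289ms=1/3b
9) 2975.207ms=6b +70.838ms=1/7b
10) 3046.045ms=43/7b +70.838ms=1/7b
11) 3116.883ms=44/7b +70.838ms=1/7b
12) 3187.721ms=45/7b +141.677ms=2/7b
13) 3329.398ms=47/7b +70.838ms=1/7b
14) 3400.236ms=48/7b +70.838ms=1/7b
15) 3471.074ms=7b +247.934ms=1/2b
16) 3719.008ms=15/2b +247.934ms=1/2b
Σ=8b of 8 (121bpm 2/4) — PASS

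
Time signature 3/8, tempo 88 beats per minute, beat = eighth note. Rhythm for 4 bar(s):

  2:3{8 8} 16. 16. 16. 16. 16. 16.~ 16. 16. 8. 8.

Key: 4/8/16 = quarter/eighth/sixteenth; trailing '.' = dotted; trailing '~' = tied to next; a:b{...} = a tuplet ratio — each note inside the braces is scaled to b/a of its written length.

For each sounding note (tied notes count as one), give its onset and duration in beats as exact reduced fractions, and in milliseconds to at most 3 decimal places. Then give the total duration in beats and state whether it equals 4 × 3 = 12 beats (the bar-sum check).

1) 0.0ms=0b +1022.727ms=3/2b
2) 1022.727ms=3/2b +1022.727ms=3/2b
3) 2045.455ms=3b +511.364ms=3/4b
4) 2556.818ms=15/4b +511.364ms=3/4b
5) 3068.182ms=9/2b +511.364ms=3/4b
6) 3579.545ms=21/4b +511.364ms=3/4b
7) 4090.909ms=6b +511.364ms=3/4b
8) 4602.273ms=27/4b +1022.727ms=3/2b
9) 5625.0ms=33/4b +511.364ms=3/4b
10) 6136.364ms=9b +1022.727ms=3/2b
11) 7159.091ms=21/2b +1022.727ms=3/2b
Σ=12b of 12 (88bpm 3/8) — PASS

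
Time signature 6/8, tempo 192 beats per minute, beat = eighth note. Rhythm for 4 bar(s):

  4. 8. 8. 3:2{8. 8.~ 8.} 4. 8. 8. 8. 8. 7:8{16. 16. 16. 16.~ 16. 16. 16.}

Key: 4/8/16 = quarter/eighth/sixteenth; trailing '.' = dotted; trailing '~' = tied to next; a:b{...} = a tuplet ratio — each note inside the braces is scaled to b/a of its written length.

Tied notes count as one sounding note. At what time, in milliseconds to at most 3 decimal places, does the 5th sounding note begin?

note 5 onset = 7b = 2187.5ms

1. 0.0ms @ 0 + 937.5ms (3)
2. 937.5ms @ 3 + 468.75ms (3/2)
3. 1406.25ms @ 9/2 + 468.75ms (3/2)
4. 1875.0ms @ 6 + 312.5ms (1)
5. 2187.5ms @ 7 + 625.0ms (2)
6. 2812.5ms @ 9 + 937.5ms (3)
7. 3750.0ms @ 12 + 468.75ms (3/2)
8. 4218.75ms @ 27/2 + 468.75ms (3/2)
9. 4687.5ms @ 15 + 468.75ms (3/2)
10. 5156.25ms @ 33/2 + 468.75ms (3/2)
11. 5625.0ms @ 18 + 267.857ms (6/7)
12. 5892.857ms @ 132/7 + 267.857ms (6/7)
13. 6160.714ms @ 138/7 + 267.857ms (6/7)
14. 6428.571ms @ 144/7 + 535.714ms (12/7)
15. 6964.286ms @ 156/7 + 267.857ms (6/7)
16. 7232.143ms @ 162/7 + 267.857ms (6/7)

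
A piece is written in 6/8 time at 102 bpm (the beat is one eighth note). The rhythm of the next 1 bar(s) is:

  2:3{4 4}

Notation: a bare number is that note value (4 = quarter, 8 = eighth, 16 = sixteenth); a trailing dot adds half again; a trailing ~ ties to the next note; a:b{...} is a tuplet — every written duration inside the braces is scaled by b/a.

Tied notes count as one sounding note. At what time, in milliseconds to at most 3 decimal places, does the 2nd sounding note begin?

note 2 onset = 3b = 1764.706ms

1. 0.0ms @ 0 + 1764.706ms (3)
2. 1764.706ms @ 3 + 1764.706ms (3)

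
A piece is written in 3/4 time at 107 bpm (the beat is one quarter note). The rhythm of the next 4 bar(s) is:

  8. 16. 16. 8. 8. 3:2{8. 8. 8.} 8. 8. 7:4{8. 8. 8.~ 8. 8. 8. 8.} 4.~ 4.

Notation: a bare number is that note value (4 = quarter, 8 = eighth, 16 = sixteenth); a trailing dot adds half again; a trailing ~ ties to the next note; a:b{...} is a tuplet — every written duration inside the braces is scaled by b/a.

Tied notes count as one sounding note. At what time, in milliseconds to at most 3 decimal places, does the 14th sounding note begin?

note 14 onset = 54/7b = 4325.768ms

1. 0.0ms @ 0 + 420.561ms (3/4)
2. 420.561ms @ 3/4 + 210.28ms (3/8)
3. 630.841ms @ 9/8 + 210.28ms (3/8)
4. 841.121ms @ 3/2 + 420.561ms (3/4)
5. 1261.682ms @ 9/4 + 420.561ms (3/4)
6. 1682.243ms @ 3 + 280.374ms (1/2)
7. 1962.617ms @ 7/2 + 280.374ms (1/2)
8. 2242.991ms @ 4 + 280.374ms (1/2)
9. 2523.364ms @ 9/2 + 420.561ms (3/4)
10. 2943.925ms @ 21/4 + 420.561ms (3/4)
11. 3364.486ms @ 6 + 240.32ms (3/7)
12. 3604.806ms @ 45/7 + 240.32ms (3/7)
13. 3845.127ms @ 48/7 + 480.641ms (6/7)
14. 4325.768ms @ 54/7 + 240.32ms (3/7)
15. 4566.088ms @ 57/7 + 240.32ms (3/7)
16. 4806.409ms @ 60/7 + 240.32ms (3/7)
17. 5046.729ms @ 9 + 1682.243ms (3)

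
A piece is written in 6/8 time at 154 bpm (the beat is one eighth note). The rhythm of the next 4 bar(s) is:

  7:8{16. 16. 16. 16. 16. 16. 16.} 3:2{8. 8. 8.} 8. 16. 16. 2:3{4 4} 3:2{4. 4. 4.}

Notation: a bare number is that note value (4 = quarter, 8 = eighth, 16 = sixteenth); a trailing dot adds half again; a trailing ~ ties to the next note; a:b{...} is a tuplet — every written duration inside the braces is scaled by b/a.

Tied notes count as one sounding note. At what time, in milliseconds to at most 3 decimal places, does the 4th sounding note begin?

note 4 onset = 18/7b = 1001.855ms

1. 0.0ms @ 0 + 333.952ms (6/7)
2. 333.952ms @ 6/7 + 333.952ms (6/7)
3. 667.904ms @ 12/7 + 333.952ms (6/7)
4. 1001.855ms @ 18/7 + 333.952ms (6/7)
5. 1335.807ms @ 24/7 + 333.952ms (6/7)
6. 1669.759ms @ 30/7 + 333.952ms (6/7)
7. 2003.711ms @ 36/7 + 333.952ms (6/7)
8. 2337.662ms @ 6 + 389.61ms (1)
9. 2727.273ms @ 7 + 389.61ms (1)
10. 3116.883ms @ 8 + 389.61ms (1)
11. 3506.494ms @ 9 + 584.416ms (3/2)
12. 4090.909ms @ 21/2 + 292.208ms (3/4)
13. 4383.117ms @ 45/4 + 292.208ms (3/4)
14. 4675.325ms @ 12 + 1168.831ms (3)
15. 5844.156ms @ 15 + 1168.831ms (3)
16. 7012.987ms @ 18 + 779.221ms (2)
17. 7792.208ms @ 20 + 779.221ms (2)
18. 8571.429ms @ 22 + 779.221ms (2)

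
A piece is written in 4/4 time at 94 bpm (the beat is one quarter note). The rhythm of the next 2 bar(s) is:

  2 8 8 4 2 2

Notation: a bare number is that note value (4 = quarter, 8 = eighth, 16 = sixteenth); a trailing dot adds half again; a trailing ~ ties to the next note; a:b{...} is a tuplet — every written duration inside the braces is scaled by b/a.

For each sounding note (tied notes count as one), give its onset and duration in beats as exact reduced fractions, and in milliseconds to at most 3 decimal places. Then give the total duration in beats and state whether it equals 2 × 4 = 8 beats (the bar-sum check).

1) 0.0ms=0b +1276.596ms=2b
2) 1276.596ms=2b +319.149ms=1/2b
3) 1595.745ms=5/2b +319.149ms=1/2b
4) 1914.894ms=3b +638.298ms=1b
5) 2553.191ms=4b +1276.596ms=2b
6) 3829.787ms=6b +1276.596ms=2b
Σ=8b of 8 (94bpm 4/4) — PASS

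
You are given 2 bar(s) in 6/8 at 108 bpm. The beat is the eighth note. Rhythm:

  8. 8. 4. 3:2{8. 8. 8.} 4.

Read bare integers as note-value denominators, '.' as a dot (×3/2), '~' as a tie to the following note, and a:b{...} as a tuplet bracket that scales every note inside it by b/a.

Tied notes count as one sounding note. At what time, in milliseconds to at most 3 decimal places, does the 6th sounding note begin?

1. 0.0ms @ 0 + 833.333ms (3/2)
2. 833.333ms @ 3/2 + 833.333ms (3/2)
3. 1666.667ms @ 3 + 1666.667ms (3)
4. 3333.333ms @ 6 + 555.556ms (1)
5. 3888.889ms @ 7 + 555.556ms (1)
6. 4444.444ms @ 8 + 555.556ms (1)
7. 5000.0ms @ 9 + 1666.667ms (3)

note 6 onset = 8b = 4444.444ms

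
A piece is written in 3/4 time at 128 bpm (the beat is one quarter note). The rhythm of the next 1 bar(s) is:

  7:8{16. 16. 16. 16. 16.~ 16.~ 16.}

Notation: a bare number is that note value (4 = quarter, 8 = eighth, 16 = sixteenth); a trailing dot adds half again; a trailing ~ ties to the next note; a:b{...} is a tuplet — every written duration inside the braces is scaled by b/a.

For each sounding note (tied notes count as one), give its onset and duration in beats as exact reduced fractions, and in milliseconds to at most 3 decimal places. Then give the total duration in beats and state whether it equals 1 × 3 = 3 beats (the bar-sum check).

1) 0.0ms=0b +200.893ms=3/7b
2) 200.893ms=3/7b +200.893ms=3/7b
3) 401.786ms=6/7b +200.893ms=3/7b
4) 602.679ms=9/7b +200.893ms=3/7b
5) 803.571ms=12/7b +602.679ms=9/7b
Σ=3b of 3 (128bpm 3/4) — PASS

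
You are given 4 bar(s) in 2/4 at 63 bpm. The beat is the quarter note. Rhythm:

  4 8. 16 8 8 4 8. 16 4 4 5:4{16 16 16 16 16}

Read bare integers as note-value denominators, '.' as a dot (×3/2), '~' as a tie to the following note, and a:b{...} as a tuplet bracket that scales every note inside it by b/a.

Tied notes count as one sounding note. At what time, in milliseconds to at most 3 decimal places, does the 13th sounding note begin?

1. 0.0ms @ 0 + 952.381ms (1)
2. 952.381ms @ 1 + 714.286ms (3/4)
3. 1666.667ms @ 7/4 + 238.095ms (1/4)
4. 1904.762ms @ 2 + 476.19ms (1/2)
5. 2380.952ms @ 5/2 + 476.19ms (1/2)
6. 2857.143ms @ 3 + 952.381ms (1)
7. 3809.524ms @ 4 + 714.286ms (3/4)
8. 4523.81ms @ 19/4 + 238.095ms (1/4)
9. 4761.905ms @ 5 + 952.381ms (1)
10. 5714.286ms @ 6 + 952.381ms (1)
11. 6666.667ms @ 7 + 190.476ms (1/5)
12. 6857.143ms @ 36/5 + 190.476ms (1/5)
13. 7047.619ms @ 37/5 + 190.476ms (1/5)
14. 7238.095ms @ 38/5 + 190.476ms (1/5)
15. 7428.571ms @ 39/5 + 190.476ms (1/5)

note 13 onset = 37/5b = 7047.619ms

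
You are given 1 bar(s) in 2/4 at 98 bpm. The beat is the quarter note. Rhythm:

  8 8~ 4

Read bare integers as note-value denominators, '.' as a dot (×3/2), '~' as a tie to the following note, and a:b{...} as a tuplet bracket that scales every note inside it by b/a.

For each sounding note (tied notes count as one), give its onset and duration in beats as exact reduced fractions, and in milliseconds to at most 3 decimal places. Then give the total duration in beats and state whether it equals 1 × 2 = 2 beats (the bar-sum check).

1) 0.0ms=0b +306.122ms=1/2b
2) 306.122ms=1/2b +918.367ms=3/2b
Σ=2b of 2 (98bpm 2/4) — PASS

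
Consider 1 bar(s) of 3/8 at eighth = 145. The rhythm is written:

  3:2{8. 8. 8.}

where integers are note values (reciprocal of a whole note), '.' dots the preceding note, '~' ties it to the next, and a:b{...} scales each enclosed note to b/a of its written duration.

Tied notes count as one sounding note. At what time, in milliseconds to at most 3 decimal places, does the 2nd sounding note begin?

note 2 onset = 1b = 413.793ms

1. 0.0ms @ 0 + 413.793ms (1)
2. 413.793ms @ 1 + 413.793ms (1)
3. 827.586ms @ 2 + 413.793ms (1)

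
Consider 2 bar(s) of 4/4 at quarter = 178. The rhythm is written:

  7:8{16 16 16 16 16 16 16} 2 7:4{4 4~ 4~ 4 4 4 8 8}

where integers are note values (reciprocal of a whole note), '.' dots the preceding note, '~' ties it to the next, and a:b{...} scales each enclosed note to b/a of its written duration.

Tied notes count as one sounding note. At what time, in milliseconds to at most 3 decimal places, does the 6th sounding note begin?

note 6 onset = 10/7b = 481.541ms

1. 0.0ms @ 0 + 96.308ms (2/7)
2. 96.308ms @ 2/7 + 96.308ms (2/7)
3. 192.616ms @ 4/7 + 96.308ms (2/7)
4. 288.925ms @ 6/7 + 96.308ms (2/7)
5. 385.233ms @ 8/7 + 96.308ms (2/7)
6. 481.541ms @ 10/7 + 96.308ms (2/7)
7. 577.849ms @ 12/7 + 96.308ms (2/7)
8. 674.157ms @ 2 + 674.157ms (2)
9. 1348.315ms @ 4 + 192.616ms (4/7)
10. 1540.931ms @ 32/7 + 577.849ms (12/7)
11. 2118.78ms @ 44/7 + 192.616ms (4/7)
12. 2311.396ms @ 48/7 + 192.616ms (4/7)
13. 2504.013ms @ 52/7 + 96.308ms (2/7)
14. 2600.321ms @ 54/7 + 96.308ms (2/7)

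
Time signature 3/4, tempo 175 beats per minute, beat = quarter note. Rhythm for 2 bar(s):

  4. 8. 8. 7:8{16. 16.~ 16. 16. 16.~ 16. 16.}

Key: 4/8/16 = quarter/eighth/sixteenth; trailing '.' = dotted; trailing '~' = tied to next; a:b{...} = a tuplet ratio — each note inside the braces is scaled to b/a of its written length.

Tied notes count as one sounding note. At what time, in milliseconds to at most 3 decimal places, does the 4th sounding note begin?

note 4 onset = 3b = 1028.571ms

1. 0.0ms @ 0 + 514.286ms (3/2)
2. 514.286ms @ 3/2 + 257.143ms (3/4)
3. 771.429ms @ 9/4 + 257.143ms (3/4)
4. 1028.571ms @ 3 + 146.939ms (3/7)
5. 1175.51ms @ 24/7 + 293.878ms (6/7)
6. 1469.388ms @ 30/7 + 146.939ms (3/7)
7. 1616.327ms @ 33/7 + 293.878ms (6/7)
8. 1910.204ms @ 39/7 + 146.939ms (3/7)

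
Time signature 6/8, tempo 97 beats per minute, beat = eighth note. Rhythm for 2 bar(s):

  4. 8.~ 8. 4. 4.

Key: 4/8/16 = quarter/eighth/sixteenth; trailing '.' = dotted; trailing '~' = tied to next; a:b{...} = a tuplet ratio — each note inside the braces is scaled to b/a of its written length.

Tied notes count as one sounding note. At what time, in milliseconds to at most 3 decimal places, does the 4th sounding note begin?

1. 0.0ms @ 0 + 1855.67ms (3)
2. 1855.67ms @ 3 + 1855.67ms (3)
3. 3711.34ms @ 6 + 1855.67ms (3)
4. 5567.01ms @ 9 + 1855.67ms (3)

note 4 onset = 9b = 5567.01ms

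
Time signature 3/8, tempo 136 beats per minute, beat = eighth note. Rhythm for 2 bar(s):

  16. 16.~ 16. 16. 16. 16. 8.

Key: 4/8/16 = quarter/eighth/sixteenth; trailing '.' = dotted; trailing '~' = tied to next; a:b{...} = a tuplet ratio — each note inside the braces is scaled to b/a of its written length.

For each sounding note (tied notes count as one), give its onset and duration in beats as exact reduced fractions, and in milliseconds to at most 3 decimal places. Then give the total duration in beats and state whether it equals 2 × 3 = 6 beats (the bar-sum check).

1) 0.0ms=0b +330.882ms=3/4b
2) 330.882ms=3/4b +661.765ms=3/2b
3) 992.647ms=9/4b +330.882ms=3/4b
4) 1323.529ms=3b +330.882ms=3/4b
5) 1654.412ms=15/4b +330.882ms=3/4b
6) 1985.294ms=9/2b +661.765ms=3/2b
Σ=6b of 6 (136bpm 3/8) — PASS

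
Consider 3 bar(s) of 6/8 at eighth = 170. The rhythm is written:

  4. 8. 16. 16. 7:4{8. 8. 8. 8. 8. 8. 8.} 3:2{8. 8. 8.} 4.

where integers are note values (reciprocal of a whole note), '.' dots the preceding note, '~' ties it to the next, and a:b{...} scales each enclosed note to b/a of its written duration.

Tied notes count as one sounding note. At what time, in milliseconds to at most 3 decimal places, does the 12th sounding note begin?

note 12 onset = 12b = 4235.294ms

1. 0.0ms @ 0 + 1058.824ms (3)
2. 1058.824ms @ 3 + 529.412ms (3/2)
3. 1588.235ms @ 9/2 + 264.706ms (3/4)
4. 1852.941ms @ 21/4 + 264.706ms (3/4)
5. 2117.647ms @ 6 + 302.521ms (6/7)
6. 2420.168ms @ 48/7 + 302.521ms (6/7)
7. 2722.689ms @ 54/7 + 302.521ms (6/7)
8. 3025.21ms @ 60/7 + 302.521ms (6/7)
9. 3327.731ms @ 66/7 + 302.521ms (6/7)
10. 3630.252ms @ 72/7 + 302.521ms (6/7)
11. 3932.773ms @ 78/7 + 302.521ms (6/7)
12. 4235.294ms @ 12 + 352.941ms (1)
13. 4588.235ms @ 13 + 352.941ms (1)
14. 4941.176ms @ 14 + 352.941ms (1)
15. 5294.118ms @ 15 + 1058.824ms (3)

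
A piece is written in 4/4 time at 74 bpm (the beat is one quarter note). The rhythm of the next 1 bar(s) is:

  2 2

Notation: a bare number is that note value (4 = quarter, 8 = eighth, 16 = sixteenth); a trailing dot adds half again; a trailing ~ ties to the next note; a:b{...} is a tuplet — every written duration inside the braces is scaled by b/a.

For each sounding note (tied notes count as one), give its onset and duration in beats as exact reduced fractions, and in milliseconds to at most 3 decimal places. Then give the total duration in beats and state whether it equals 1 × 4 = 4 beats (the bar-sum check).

1) 0.0ms=0b +1621.622ms=2b
2) 1621.622ms=2b +1621.622ms=2b
Σ=4b of 4 (74bpm 4/4) — PASS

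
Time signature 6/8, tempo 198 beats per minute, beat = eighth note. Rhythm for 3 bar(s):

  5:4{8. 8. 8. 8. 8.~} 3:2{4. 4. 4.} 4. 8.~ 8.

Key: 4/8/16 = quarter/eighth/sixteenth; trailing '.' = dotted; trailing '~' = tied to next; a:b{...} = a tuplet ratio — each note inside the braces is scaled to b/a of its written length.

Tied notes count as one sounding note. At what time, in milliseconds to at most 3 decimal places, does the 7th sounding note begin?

1. 0.0ms @ 0 + 363.636ms (6/5)
2. 363.636ms @ 6/5 + 363.636ms (6/5)
3. 727.273ms @ 12/5 + 363.636ms (6/5)
4. 1090.909ms @ 18/5 + 363.636ms (6/5)
5. 1454.545ms @ 24/5 + 969.697ms (16/5)
6. 2424.242ms @ 8 + 606.061ms (2)
7. 3030.303ms @ 10 + 606.061ms (2)
8. 3636.364ms @ 12 + 909.091ms (3)
9. 4545.455ms @ 15 + 909.091ms (3)

note 7 onset = 10b = 3030.303ms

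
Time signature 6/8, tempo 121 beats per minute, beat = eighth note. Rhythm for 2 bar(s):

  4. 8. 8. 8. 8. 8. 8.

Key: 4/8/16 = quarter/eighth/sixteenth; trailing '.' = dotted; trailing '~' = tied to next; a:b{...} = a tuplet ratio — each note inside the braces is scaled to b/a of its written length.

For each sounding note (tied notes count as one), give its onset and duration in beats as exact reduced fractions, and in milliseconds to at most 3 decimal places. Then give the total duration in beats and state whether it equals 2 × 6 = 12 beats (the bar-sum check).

1) 0.0ms=0b +1487.603ms=3b
2) 1487.603ms=3b +743.802ms=3/2b
3) 2231.405ms=9/2b +743.802ms=3/2b
4) 2975.207ms=6b +743.802ms=3/2b
5) 3719.008ms=15/2b +743.802ms=3/2b
6) 4462.81ms=9b +743.802ms=3/2b
7) 5206.612ms=21/2b +743.802ms=3/2b
Σ=12b of 12 (121bpm 6/8) — PASS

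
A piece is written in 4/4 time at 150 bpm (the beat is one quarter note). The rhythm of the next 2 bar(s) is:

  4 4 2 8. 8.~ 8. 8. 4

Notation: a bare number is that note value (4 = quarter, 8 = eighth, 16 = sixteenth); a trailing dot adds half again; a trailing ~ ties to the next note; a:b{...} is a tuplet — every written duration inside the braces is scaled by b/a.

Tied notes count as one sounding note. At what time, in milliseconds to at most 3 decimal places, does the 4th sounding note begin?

1. 0.0ms @ 0 + 400.0ms (1)
2. 400.0ms @ 1 + 400.0ms (1)
3. 800.0ms @ 2 + 800.0ms (2)
4. 1600.0ms @ 4 + 300.0ms (3/4)
5. 1900.0ms @ 19/4 + 600.0ms (3/2)
6. 2500.0ms @ 25/4 + 300.0ms (3/4)
7. 2800.0ms @ 7 + 400.0ms (1)

note 4 onset = 4b = 1600.0ms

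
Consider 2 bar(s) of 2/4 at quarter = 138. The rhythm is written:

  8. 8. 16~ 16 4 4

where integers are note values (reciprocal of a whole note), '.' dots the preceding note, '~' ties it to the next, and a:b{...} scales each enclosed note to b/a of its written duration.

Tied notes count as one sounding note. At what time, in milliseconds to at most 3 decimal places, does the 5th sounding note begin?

1. 0.0ms @ 0 + 326.087ms (3/4)
2. 326.087ms @ 3/4 + 326.087ms (3/4)
3. 652.174ms @ 3/2 + 217.391ms (1/2)
4. 869.565ms @ 2 + 434.783ms (1)
5. 1304.348ms @ 3 + 434.783ms (1)

note 5 onset = 3b = 1304.348ms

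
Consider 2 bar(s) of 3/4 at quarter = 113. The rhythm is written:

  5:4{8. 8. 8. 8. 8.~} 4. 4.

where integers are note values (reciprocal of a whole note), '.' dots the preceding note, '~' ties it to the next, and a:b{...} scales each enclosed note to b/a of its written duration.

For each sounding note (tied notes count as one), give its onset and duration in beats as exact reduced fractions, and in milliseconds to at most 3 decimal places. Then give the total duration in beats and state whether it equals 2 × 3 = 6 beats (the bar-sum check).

1) 0.0ms=0b +318.584ms=3/5b
2) 318.584ms=3/5b +318.584ms=3/5b
3) 637.168ms=6/5b +318.584ms=3/5b
4) 955.752ms=9/5b +318.584ms=3/5b
5) 1274.336ms=12/5b +1115.044ms=21/10b
6) 2389.381ms=9/2b +796.46ms=3/2b
Σ=6b of 6 (113bpm 3/4) — PASS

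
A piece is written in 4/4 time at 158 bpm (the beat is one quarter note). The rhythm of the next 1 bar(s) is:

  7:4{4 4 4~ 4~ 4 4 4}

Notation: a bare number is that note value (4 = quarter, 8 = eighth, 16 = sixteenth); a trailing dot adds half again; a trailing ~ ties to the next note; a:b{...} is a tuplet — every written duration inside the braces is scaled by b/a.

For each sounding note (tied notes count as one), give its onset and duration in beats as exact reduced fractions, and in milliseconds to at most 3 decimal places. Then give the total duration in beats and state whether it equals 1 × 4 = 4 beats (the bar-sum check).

1) 0.0ms=0b +216.998ms=4/7b
2) 216.998ms=4/7b +216.998ms=4/7b
3) 433.996ms=8/7b +650.995ms=12/7b
4) 1084.991ms=20/7b +216.998ms=4/7b
5) 1301.989ms=24/7b +216.998ms=4/7b
Σ=4b of 4 (158bpm 4/4) — PASS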